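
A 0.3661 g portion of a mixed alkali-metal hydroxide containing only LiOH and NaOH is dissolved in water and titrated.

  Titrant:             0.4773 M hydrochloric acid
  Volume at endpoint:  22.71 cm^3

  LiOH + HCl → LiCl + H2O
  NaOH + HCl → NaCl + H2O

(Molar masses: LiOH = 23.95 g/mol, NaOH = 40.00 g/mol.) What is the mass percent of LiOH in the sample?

n(HCl) = 0.02271 × 0.4773 = 0.01084 mol
Let x = n(LiOH), y = n(NaOH).
Titrant: 1x + 1y = 0.01084;  mass: 23.95x + 40.00y = 0.3661
Solving, x = 4.204 × 10^-3 mol, y = 6.635 × 10^-3 mol
mass of LiOH = 4.204 × 10^-3 × 23.95 = 0.1007 g
% LiOH = 0.1007 / 0.3661 × 100 = 27.50 %

27.50 %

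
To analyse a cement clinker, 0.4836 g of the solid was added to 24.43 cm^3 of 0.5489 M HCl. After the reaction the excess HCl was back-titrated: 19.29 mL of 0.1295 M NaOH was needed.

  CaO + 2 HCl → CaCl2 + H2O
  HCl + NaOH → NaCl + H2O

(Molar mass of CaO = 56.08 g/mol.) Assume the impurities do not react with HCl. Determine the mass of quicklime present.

n(HCl) added = 0.02443 × 0.5489 = 0.01341 mol
n(NaOH) used in back-titration = 0.01929 × 0.1295 = 2.498 × 10^-3 mol
n(HCl) left over = 2.498 × 10^-3 mol (1:1 ratio)
n(HCl) consumed by analyte = 0.01341 − 2.498 × 10^-3 = 0.01091 mol
From the 1:2 ratio, n(CaO) = 1/2 × 0.01091 = 5.456 × 10^-3 mol
mass of CaO = 5.456 × 10^-3 × 56.08 = 0.3060 g

0.3060 g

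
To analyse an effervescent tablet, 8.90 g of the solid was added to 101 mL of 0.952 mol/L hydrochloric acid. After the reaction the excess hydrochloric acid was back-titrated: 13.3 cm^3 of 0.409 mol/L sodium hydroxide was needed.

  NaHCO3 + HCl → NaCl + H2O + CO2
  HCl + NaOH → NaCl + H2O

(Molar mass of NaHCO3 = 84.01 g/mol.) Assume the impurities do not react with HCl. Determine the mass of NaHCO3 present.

n(HCl) added = 0.101 × 0.952 = 0.0962 mol
n(NaOH) used in back-titration = 0.0133 × 0.409 = 5.44 × 10^-3 mol
n(HCl) left over = 5.44 × 10^-3 mol (1:1 ratio)
n(HCl) consumed by analyte = 0.0962 − 5.44 × 10^-3 = 0.0907 mol
n(NaHCO3) = 0.0907 mol (1:1 ratio)
mass of NaHCO3 = 0.0907 × 84.01 = 7.62 g

7.62 g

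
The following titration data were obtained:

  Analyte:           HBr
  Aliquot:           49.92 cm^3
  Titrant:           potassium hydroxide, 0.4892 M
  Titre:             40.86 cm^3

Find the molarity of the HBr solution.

HBr + KOH → KBr + H2O
n(KOH) = 0.04086 L × 0.4892 mol/L = 0.01999 mol
n(HBr) = 0.01999 mol (1:1 mole ratio)
[HBr] = 0.01999 mol / 0.04992 L = 0.4004 mol/L

0.4004 M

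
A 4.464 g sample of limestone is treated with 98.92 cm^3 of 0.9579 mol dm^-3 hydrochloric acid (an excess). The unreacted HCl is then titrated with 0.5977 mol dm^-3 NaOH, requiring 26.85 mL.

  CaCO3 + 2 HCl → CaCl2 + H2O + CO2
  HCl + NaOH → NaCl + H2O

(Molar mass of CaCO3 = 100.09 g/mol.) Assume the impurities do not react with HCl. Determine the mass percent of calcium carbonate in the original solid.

88.24 %

n(HCl) added = 0.09892 × 0.9579 = 0.09476 mol
n(NaOH) used in back-titration = 0.02685 × 0.5977 = 0.01605 mol
n(HCl) left over = 0.01605 mol (1:1 ratio)
n(HCl) consumed by analyte = 0.09476 − 0.01605 = 0.07871 mol
From the 1:2 ratio, n(CaCO3) = 1/2 × 0.07871 = 0.03935 mol
mass of CaCO3 = 0.03935 × 100.09 = 3.939 g
% CaCO3 = 3.939 / 4.464 × 100 = 88.24 %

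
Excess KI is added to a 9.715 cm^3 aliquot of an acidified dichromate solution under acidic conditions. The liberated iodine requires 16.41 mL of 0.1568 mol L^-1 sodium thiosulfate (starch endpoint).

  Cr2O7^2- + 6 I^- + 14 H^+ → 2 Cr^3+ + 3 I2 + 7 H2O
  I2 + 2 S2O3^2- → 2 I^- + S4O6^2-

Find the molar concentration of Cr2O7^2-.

0.04414 mol/L

n(S2O3^2-) = 0.01641 × 0.1568 = 2.573 × 10^-3 mol
n(I2) = n(S2O3^2-)/2 = 1.287 × 10^-3 mol
From the 1:3 ratio, n(Cr2O7^2-) in the aliquot = 1/3 × 1.287 × 10^-3 = 4.288 × 10^-4 mol
[Cr2O7^2-] = 4.288 × 10^-4 / 0.009715 = 0.04414 mol/L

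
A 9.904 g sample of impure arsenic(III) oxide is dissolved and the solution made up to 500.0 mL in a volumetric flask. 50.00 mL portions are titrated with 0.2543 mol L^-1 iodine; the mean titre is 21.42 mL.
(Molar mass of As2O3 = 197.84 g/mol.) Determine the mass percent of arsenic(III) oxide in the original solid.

As2O3 + 2 I2 + 2 H2O → As2O5 + 4 HI
n(I2) per titration = 0.02142 × 0.2543 = 5.447 × 10^-3 mol
From the 1:2 ratio, n(As2O3) in each aliquot = 1/2 × 5.447 × 10^-3 = 2.724 × 10^-3 mol
n(As2O3) in the whole flask = 2.724 × 10^-3 × 500.0/50.00 = 0.02724 mol
mass of As2O3 = 0.02724 × 197.84 = 5.388 g
% As2O3 = 5.388 / 9.904 × 100 = 54.41 %

54.41 %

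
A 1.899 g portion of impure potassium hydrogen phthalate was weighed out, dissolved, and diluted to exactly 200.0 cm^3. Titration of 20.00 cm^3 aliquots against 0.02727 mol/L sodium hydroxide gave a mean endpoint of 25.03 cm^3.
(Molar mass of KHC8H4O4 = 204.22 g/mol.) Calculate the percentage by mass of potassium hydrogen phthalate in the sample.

73.40 %

KHC8H4O4 + NaOH → KNaC8H4O4 + H2O
n(NaOH) per titration = 0.02503 × 0.02727 = 6.826 × 10^-4 mol
n(KHC8H4O4) in each aliquot = 6.826 × 10^-4 mol (1:1 ratio)
n(KHC8H4O4) in the whole flask = 6.826 × 10^-4 × 200.0/20.00 = 6.826 × 10^-3 mol
mass of KHC8H4O4 = 6.826 × 10^-3 × 204.22 = 1.394 g
% KHC8H4O4 = 1.394 / 1.899 × 100 = 73.40 %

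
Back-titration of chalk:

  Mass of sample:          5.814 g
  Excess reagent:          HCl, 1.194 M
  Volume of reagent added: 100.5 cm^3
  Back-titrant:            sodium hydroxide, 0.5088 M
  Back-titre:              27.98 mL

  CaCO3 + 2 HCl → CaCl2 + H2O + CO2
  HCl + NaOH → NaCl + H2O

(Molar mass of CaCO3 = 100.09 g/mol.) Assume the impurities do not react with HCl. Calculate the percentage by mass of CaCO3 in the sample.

91.04 %

n(HCl) added = 0.1005 × 1.194 = 0.1200 mol
n(NaOH) used in back-titration = 0.02798 × 0.5088 = 0.01424 mol
n(HCl) left over = 0.01424 mol (1:1 ratio)
n(HCl) consumed by analyte = 0.1200 − 0.01424 = 0.1058 mol
From the 1:2 ratio, n(CaCO3) = 1/2 × 0.1058 = 0.05288 mol
mass of CaCO3 = 0.05288 × 100.09 = 5.293 g
% CaCO3 = 5.293 / 5.814 × 100 = 91.04 %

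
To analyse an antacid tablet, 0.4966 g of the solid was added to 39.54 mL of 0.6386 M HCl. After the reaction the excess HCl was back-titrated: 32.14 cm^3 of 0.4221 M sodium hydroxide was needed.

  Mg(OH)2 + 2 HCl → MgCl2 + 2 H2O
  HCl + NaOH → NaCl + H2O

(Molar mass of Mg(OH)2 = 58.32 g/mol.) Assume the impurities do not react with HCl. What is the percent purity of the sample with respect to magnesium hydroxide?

68.61 %

n(HCl) added = 0.03954 × 0.6386 = 0.02525 mol
n(NaOH) used in back-titration = 0.03214 × 0.4221 = 0.01357 mol
n(HCl) left over = 0.01357 mol (1:1 ratio)
n(HCl) consumed by analyte = 0.02525 − 0.01357 = 0.01168 mol
From the 1:2 ratio, n(Mg(OH)2) = 1/2 × 0.01168 = 5.842 × 10^-3 mol
mass of Mg(OH)2 = 5.842 × 10^-3 × 58.32 = 0.3407 g
% Mg(OH)2 = 0.3407 / 0.4966 × 100 = 68.61 %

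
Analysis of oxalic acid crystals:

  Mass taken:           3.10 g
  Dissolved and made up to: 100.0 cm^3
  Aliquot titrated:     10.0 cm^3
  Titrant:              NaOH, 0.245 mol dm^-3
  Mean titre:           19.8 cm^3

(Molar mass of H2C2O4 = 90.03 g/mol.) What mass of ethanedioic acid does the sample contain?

H2C2O4 + 2 NaOH → Na2C2O4 + 2 H2O
n(NaOH) per titration = 0.0198 × 0.245 = 4.85 × 10^-3 mol
From the 1:2 ratio, n(H2C2O4) in each aliquot = 1/2 × 4.85 × 10^-3 = 2.43 × 10^-3 mol
n(H2C2O4) in the whole flask = 2.43 × 10^-3 × 100.0/10.0 = 0.0243 mol
mass of H2C2O4 = 0.0243 × 90.03 = 2.18 g

2.18 g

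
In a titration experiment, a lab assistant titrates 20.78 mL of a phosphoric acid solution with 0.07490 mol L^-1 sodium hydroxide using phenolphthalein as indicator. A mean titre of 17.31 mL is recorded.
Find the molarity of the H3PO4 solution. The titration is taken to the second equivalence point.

0.03120 mol/L

H3PO4 + 2 NaOH → Na2HPO4 + 2 H2O
n(NaOH) = 0.01731 L × 0.07490 mol/L = 1.297 × 10^-3 mol
From the 1:2 mole ratio, n(H3PO4) = 1/2 × 1.297 × 10^-3 = 6.483 × 10^-4 mol
[H3PO4] = 6.483 × 10^-4 mol / 0.02078 L = 0.03120 mol/L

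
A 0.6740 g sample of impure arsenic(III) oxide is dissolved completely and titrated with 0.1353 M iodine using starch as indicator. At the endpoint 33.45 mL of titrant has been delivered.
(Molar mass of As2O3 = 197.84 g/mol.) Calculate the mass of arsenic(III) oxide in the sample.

0.4477 g

As2O3 + 2 I2 + 2 H2O → As2O5 + 4 HI
n(I2) = 0.03345 L × 0.1353 mol/L = 4.526 × 10^-3 mol
From the 1:2 ratio, n(As2O3) = 1/2 × 4.526 × 10^-3 = 2.263 × 10^-3 mol
mass of As2O3 = 2.263 × 10^-3 × 197.84 g/mol = 0.4477 g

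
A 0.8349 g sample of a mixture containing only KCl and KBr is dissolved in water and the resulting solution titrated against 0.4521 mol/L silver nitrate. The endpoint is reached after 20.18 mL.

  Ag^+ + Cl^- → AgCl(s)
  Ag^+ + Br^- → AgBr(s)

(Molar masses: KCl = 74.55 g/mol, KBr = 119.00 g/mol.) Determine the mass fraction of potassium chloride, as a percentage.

50.38 %

n(AgNO3) = 0.02018 × 0.4521 = 9.123 × 10^-3 mol
Let x = n(KCl), y = n(KBr).
Titrant: 1x + 1y = 9.123 × 10^-3;  mass: 74.55x + 119.00y = 0.8349
Solving, x = 5.642 × 10^-3 mol, y = 3.481 × 10^-3 mol
mass of KCl = 5.642 × 10^-3 × 74.55 = 0.4206 g
% KCl = 0.4206 / 0.8349 × 100 = 50.38 %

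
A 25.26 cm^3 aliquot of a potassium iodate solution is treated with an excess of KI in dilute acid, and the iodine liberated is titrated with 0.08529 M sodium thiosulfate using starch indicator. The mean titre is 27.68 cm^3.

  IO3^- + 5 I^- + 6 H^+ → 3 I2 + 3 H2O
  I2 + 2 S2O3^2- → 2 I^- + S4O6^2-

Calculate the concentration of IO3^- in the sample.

n(S2O3^2-) = 0.02768 × 0.08529 = 2.361 × 10^-3 mol
n(I2) = n(S2O3^2-)/2 = 1.180 × 10^-3 mol
From the 1:3 ratio, n(IO3^-) in the aliquot = 1/3 × 1.180 × 10^-3 = 3.935 × 10^-4 mol
[IO3^-] = 3.935 × 10^-4 / 0.02526 = 0.01558 mol/L

0.01558 M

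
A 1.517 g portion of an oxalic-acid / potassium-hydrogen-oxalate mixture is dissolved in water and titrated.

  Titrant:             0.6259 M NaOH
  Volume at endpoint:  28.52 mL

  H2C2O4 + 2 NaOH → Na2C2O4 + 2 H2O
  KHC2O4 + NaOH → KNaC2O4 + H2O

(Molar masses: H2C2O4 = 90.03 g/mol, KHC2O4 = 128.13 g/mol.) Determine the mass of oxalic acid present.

0.4171 g

n(NaOH) = 0.02852 × 0.6259 = 0.01785 mol
Let x = n(H2C2O4), y = n(KHC2O4).
Titrant: 2x + 1y = 0.01785;  mass: 90.03x + 128.13y = 1.517
Solving, x = 4.633 × 10^-3 mol, y = 8.584 × 10^-3 mol
mass of H2C2O4 = 4.633 × 10^-3 × 90.03 = 0.4171 g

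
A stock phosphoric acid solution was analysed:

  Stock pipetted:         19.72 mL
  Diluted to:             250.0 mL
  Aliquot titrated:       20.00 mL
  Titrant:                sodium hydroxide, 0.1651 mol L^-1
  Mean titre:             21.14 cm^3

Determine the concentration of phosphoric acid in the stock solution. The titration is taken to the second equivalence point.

H3PO4 + 2 NaOH → Na2HPO4 + 2 H2O
n(NaOH) = 0.02114 × 0.1651 = 3.490 × 10^-3 mol
From the 1:2 ratio, n(H3PO4) in the aliquot = 1/2 × 3.490 × 10^-3 = 1.745 × 10^-3 mol
[H3PO4]_dilute = 1.745 × 10^-3 / 0.02000 = 0.08726 mol/L
Dilution factor = 250.0 / 19.72 = 12.68
[H3PO4]_stock = 0.08726 × 12.68 = 1.106 mol/L

1.106 mol/L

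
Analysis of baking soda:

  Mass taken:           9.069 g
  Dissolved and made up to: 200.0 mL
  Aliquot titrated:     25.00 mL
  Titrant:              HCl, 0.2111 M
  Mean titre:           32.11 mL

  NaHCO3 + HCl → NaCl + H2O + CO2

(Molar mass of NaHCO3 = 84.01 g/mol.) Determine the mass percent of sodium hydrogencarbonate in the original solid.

50.23 %

n(HCl) per titration = 0.03211 × 0.2111 = 6.778 × 10^-3 mol
n(NaHCO3) in each aliquot = 6.778 × 10^-3 mol (1:1 ratio)
n(NaHCO3) in the whole flask = 6.778 × 10^-3 × 200.0/25.00 = 0.05423 mol
mass of NaHCO3 = 0.05423 × 84.01 = 4.556 g
% NaHCO3 = 4.556 / 9.069 × 100 = 50.23 %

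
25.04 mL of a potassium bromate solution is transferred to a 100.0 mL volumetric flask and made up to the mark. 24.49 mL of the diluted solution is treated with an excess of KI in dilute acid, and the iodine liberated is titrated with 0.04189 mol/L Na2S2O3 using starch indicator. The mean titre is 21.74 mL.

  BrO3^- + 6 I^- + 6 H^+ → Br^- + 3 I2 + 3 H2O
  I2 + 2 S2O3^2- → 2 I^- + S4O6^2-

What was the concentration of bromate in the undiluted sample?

n(S2O3^2-) = 0.02174 × 0.04189 = 9.107 × 10^-4 mol
n(I2) = n(S2O3^2-)/2 = 4.553 × 10^-4 mol
From the 1:3 ratio, n(BrO3^-) in the aliquot = 1/3 × 4.553 × 10^-4 = 1.518 × 10^-4 mol
[BrO3^-]_dilute = 1.518 × 10^-4 / 0.02449 = 0.006198 mol/L
[BrO3^-]_original = 0.006198 × 100.0/25.04 = 0.02475 mol/L

0.02475 mol/L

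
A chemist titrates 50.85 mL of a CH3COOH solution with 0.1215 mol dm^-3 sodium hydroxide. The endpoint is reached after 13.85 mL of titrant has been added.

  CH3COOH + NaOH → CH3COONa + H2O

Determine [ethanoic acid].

0.03309 mol/L

n(NaOH) = 0.01385 L × 0.1215 mol/L = 1.683 × 10^-3 mol
n(CH3COOH) = 1.683 × 10^-3 mol (1:1 mole ratio)
[CH3COOH] = 1.683 × 10^-3 mol / 0.05085 L = 0.03309 mol/L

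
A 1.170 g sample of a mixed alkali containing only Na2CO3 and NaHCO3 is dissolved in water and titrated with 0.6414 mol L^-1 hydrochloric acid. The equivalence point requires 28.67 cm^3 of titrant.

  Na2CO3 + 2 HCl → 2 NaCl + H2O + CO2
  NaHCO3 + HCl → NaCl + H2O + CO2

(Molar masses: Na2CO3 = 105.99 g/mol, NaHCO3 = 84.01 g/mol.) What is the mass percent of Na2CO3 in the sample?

54.74 %

n(HCl) = 0.02867 × 0.6414 = 0.01839 mol
Let x = n(Na2CO3), y = n(NaHCO3).
Titrant: 2x + 1y = 0.01839;  mass: 105.99x + 84.01y = 1.170
Solving, x = 6.043 × 10^-3 mol, y = 6.303 × 10^-3 mol
mass of Na2CO3 = 6.043 × 10^-3 × 105.99 = 0.6405 g
% Na2CO3 = 0.6405 / 1.170 × 100 = 54.74 %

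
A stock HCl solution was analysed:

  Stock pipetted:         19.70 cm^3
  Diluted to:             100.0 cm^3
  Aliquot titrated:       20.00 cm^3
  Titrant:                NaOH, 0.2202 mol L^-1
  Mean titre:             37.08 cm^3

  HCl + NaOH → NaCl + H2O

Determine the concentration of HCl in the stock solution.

2.072 mol/L

n(NaOH) = 0.03708 × 0.2202 = 8.165 × 10^-3 mol
n(HCl) in the aliquot = 8.165 × 10^-3 mol (1:1 ratio)
[HCl]_dilute = 8.165 × 10^-3 / 0.02000 = 0.4083 mol/L
Dilution factor = 100.0 / 19.70 = 5.076
[HCl]_stock = 0.4083 × 5.076 = 2.072 mol/L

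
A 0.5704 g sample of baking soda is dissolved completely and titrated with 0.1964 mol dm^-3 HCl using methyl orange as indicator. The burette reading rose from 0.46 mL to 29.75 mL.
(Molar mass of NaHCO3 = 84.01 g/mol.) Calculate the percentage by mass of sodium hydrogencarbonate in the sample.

84.73 %

NaHCO3 + HCl → NaCl + H2O + CO2
n(HCl) = 0.02929 L × 0.1964 mol/L = 5.753 × 10^-3 mol
n(NaHCO3) = 5.753 × 10^-3 mol (1:1 ratio)
mass of NaHCO3 = 5.753 × 10^-3 × 84.01 g/mol = 0.4833 g
% NaHCO3 = 0.4833 / 0.5704 × 100 = 84.73 %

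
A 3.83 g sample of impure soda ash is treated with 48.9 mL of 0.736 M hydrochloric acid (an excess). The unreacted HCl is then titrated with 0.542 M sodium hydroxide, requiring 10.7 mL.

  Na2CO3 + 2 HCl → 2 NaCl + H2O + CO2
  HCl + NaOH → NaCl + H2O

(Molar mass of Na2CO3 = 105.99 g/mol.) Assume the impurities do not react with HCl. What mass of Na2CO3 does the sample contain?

n(HCl) added = 0.0489 × 0.736 = 0.0360 mol
n(NaOH) used in back-titration = 0.0107 × 0.542 = 5.80 × 10^-3 mol
n(HCl) left over = 5.80 × 10^-3 mol (1:1 ratio)
n(HCl) consumed by analyte = 0.0360 − 5.80 × 10^-3 = 0.0302 mol
From the 1:2 ratio, n(Na2CO3) = 1/2 × 0.0302 = 0.0151 mol
mass of Na2CO3 = 0.0151 × 105.99 = 1.60 g

1.60 g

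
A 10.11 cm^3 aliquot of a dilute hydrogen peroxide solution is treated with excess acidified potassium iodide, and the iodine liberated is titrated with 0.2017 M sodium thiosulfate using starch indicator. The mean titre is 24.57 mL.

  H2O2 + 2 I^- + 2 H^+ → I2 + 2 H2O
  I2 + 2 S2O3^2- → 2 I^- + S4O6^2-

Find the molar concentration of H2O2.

0.2451 M

n(S2O3^2-) = 0.02457 × 0.2017 = 4.956 × 10^-3 mol
n(I2) = n(S2O3^2-)/2 = 2.478 × 10^-3 mol
n(H2O2) in the aliquot = 2.478 × 10^-3 mol (1:1 ratio)
[H2O2] = 2.478 × 10^-3 / 0.01011 = 0.2451 mol/L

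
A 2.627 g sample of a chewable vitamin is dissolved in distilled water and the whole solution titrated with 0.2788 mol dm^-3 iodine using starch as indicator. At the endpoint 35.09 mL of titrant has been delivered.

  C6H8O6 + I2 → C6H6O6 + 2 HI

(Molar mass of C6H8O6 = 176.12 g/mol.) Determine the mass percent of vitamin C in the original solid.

n(I2) = 0.03509 L × 0.2788 mol/L = 9.783 × 10^-3 mol
n(C6H8O6) = 9.783 × 10^-3 mol (1:1 ratio)
mass of C6H8O6 = 9.783 × 10^-3 × 176.12 g/mol = 1.723 g
% C6H8O6 = 1.723 / 2.627 × 100 = 65.59 %

65.59 %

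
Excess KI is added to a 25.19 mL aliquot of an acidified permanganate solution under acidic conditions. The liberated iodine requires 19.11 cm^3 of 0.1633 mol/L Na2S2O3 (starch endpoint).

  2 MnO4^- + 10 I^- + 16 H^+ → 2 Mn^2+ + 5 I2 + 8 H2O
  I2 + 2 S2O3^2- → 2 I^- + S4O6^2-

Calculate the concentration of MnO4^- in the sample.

0.02478 mol/L

n(S2O3^2-) = 0.01911 × 0.1633 = 3.121 × 10^-3 mol
n(I2) = n(S2O3^2-)/2 = 1.560 × 10^-3 mol
From the 2:5 ratio, n(MnO4^-) in the aliquot = 2/5 × 1.560 × 10^-3 = 6.241 × 10^-4 mol
[MnO4^-] = 6.241 × 10^-4 / 0.02519 = 0.02478 mol/L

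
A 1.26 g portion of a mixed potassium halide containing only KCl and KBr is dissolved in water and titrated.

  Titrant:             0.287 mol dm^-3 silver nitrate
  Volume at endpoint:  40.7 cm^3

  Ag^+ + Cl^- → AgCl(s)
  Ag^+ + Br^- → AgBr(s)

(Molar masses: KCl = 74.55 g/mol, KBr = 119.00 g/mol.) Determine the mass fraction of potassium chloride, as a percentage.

n(AgNO3) = 0.0407 × 0.287 = 0.0117 mol
Let x = n(KCl), y = n(KBr).
Titrant: 1x + 1y = 0.0117;  mass: 74.55x + 119.00y = 1.26
Solving, x = 2.93 × 10^-3 mol, y = 8.76 × 10^-3 mol
mass of KCl = 2.93 × 10^-3 × 74.55 = 0.218 g
% KCl = 0.218 / 1.26 × 100 = 17.3 %

17.3 %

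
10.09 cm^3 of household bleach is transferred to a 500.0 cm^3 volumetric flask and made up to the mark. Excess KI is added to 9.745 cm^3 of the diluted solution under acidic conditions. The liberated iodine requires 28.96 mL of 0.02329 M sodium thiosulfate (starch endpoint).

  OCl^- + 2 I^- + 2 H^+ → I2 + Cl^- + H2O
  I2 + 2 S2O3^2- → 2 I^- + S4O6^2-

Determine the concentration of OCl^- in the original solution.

n(S2O3^2-) = 0.02896 × 0.02329 = 6.745 × 10^-4 mol
n(I2) = n(S2O3^2-)/2 = 3.372 × 10^-4 mol
n(OCl^-) in the aliquot = 3.372 × 10^-4 mol (1:1 ratio)
[OCl^-]_dilute = 3.372 × 10^-4 / 0.009745 = 0.03461 mol/L
[OCl^-]_original = 0.03461 × 500.0/10.09 = 1.715 mol/L

1.715 M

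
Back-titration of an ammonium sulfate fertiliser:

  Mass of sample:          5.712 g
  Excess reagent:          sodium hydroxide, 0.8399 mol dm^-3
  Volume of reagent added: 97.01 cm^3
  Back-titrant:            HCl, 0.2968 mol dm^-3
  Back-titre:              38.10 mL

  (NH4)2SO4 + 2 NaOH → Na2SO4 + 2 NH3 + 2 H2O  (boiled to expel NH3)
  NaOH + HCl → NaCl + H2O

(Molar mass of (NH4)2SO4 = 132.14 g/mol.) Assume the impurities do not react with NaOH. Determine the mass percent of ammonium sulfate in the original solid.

81.17 %

n(NaOH) added = 0.09701 × 0.8399 = 0.08148 mol
n(HCl) used in back-titration = 0.03810 × 0.2968 = 0.01131 mol
n(NaOH) left over = 0.01131 mol (1:1 ratio)
n(NaOH) consumed by analyte = 0.08148 − 0.01131 = 0.07017 mol
From the 1:2 ratio, n((NH4)2SO4) = 1/2 × 0.07017 = 0.03509 mol
mass of (NH4)2SO4 = 0.03509 × 132.14 = 4.636 g
% (NH4)2SO4 = 4.636 / 5.712 × 100 = 81.17 %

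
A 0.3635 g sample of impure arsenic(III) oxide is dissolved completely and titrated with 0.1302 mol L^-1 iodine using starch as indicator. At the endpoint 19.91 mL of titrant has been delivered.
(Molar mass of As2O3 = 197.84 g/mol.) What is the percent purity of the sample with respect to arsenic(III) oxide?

As2O3 + 2 I2 + 2 H2O → As2O5 + 4 HI
n(I2) = 0.01991 L × 0.1302 mol/L = 2.592 × 10^-3 mol
From the 1:2 ratio, n(As2O3) = 1/2 × 2.592 × 10^-3 = 1.296 × 10^-3 mol
mass of As2O3 = 1.296 × 10^-3 × 197.84 g/mol = 0.2564 g
% As2O3 = 0.2564 / 0.3635 × 100 = 70.54 %

70.54 %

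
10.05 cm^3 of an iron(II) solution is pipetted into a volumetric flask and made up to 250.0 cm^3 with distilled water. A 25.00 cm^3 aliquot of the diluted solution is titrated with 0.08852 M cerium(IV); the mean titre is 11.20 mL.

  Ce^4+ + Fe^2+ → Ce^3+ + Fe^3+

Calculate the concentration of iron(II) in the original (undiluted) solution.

0.9865 M

n(Ce4+) = 0.01120 × 0.08852 = 9.914 × 10^-4 mol
n(Fe2+) in the aliquot = 9.914 × 10^-4 mol (1:1 ratio)
[Fe2+]_dilute = 9.914 × 10^-4 / 0.02500 = 0.03966 mol/L
Dilution factor = 250.0 / 10.05 = 24.88
[Fe2+]_stock = 0.03966 × 24.88 = 0.9865 mol/L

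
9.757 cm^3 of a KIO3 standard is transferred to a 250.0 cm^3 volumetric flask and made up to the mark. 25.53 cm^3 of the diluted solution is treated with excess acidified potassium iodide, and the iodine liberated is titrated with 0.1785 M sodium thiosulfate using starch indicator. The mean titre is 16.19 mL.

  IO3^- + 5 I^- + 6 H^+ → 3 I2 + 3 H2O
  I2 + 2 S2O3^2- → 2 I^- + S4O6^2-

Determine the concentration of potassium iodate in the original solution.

n(S2O3^2-) = 0.01619 × 0.1785 = 2.890 × 10^-3 mol
n(I2) = n(S2O3^2-)/2 = 1.445 × 10^-3 mol
From the 1:3 ratio, n(IO3^-) in the aliquot = 1/3 × 1.445 × 10^-3 = 4.817 × 10^-4 mol
[IO3^-]_dilute = 4.817 × 10^-4 / 0.02553 = 0.01887 mol/L
[IO3^-]_original = 0.01887 × 250.0/9.757 = 0.4834 mol/L

0.4834 M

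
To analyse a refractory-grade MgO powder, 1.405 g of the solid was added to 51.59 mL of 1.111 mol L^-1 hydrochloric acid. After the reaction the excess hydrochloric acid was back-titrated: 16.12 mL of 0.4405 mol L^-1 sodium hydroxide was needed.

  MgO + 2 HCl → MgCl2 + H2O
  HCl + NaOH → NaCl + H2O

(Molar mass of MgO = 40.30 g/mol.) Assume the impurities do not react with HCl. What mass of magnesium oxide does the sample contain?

1.012 g

n(HCl) added = 0.05159 × 1.111 = 0.05732 mol
n(NaOH) used in back-titration = 0.01612 × 0.4405 = 7.101 × 10^-3 mol
n(HCl) left over = 7.101 × 10^-3 mol (1:1 ratio)
n(HCl) consumed by analyte = 0.05732 − 7.101 × 10^-3 = 0.05022 mol
From the 1:2 ratio, n(MgO) = 1/2 × 0.05022 = 0.02511 mol
mass of MgO = 0.02511 × 40.30 = 1.012 g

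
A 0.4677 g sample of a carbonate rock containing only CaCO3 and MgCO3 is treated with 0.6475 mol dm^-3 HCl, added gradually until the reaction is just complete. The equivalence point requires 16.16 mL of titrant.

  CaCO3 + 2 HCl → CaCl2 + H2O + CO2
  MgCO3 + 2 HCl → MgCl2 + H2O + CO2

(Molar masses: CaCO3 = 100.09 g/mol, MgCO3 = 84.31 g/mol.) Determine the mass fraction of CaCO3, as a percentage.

n(HCl) = 0.01616 × 0.6475 = 0.01046 mol
Let x = n(CaCO3), y = n(MgCO3).
Titrant: 2x + 2y = 0.01046;  mass: 100.09x + 84.31y = 0.4677
Solving, x = 1.686 × 10^-3 mol, y = 3.546 × 10^-3 mol
mass of CaCO3 = 1.686 × 10^-3 × 100.09 = 0.1688 g
% CaCO3 = 0.1688 / 0.4677 × 100 = 36.08 %

36.08 %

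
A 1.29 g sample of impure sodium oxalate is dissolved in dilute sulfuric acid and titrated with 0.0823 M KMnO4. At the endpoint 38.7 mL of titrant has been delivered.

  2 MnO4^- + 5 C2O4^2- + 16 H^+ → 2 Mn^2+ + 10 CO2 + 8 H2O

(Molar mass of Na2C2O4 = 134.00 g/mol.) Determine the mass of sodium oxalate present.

1.07 g

n(KMnO4) = 0.0387 L × 0.0823 mol/L = 3.19 × 10^-3 mol
From the 5:2 ratio, n(Na2C2O4) = 5/2 × 3.19 × 10^-3 = 7.96 × 10^-3 mol
mass of Na2C2O4 = 7.96 × 10^-3 × 134.00 g/mol = 1.07 g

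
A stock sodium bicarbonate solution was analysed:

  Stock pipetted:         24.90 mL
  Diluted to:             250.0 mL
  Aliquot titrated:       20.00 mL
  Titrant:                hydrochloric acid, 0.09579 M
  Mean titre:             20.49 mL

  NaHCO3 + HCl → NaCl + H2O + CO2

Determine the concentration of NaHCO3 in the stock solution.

n(HCl) = 0.02049 × 0.09579 = 1.963 × 10^-3 mol
n(NaHCO3) in the aliquot = 1.963 × 10^-3 mol (1:1 ratio)
[NaHCO3]_dilute = 1.963 × 10^-3 / 0.02000 = 0.09814 mol/L
Dilution factor = 250.0 / 24.90 = 10.04
[NaHCO3]_stock = 0.09814 × 10.04 = 0.9853 mol/L

0.9853 M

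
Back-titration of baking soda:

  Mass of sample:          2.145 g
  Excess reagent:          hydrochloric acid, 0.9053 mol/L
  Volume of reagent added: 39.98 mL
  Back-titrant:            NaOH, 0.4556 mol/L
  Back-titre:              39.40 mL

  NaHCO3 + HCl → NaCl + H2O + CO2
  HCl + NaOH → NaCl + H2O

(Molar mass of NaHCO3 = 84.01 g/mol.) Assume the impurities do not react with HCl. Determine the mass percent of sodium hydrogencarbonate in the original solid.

71.45 %

n(HCl) added = 0.03998 × 0.9053 = 0.03619 mol
n(NaOH) used in back-titration = 0.03940 × 0.4556 = 0.01795 mol
n(HCl) left over = 0.01795 mol (1:1 ratio)
n(HCl) consumed by analyte = 0.03619 − 0.01795 = 0.01824 mol
n(NaHCO3) = 0.01824 mol (1:1 ratio)
mass of NaHCO3 = 0.01824 × 84.01 = 1.533 g
% NaHCO3 = 1.533 / 2.145 × 100 = 71.45 %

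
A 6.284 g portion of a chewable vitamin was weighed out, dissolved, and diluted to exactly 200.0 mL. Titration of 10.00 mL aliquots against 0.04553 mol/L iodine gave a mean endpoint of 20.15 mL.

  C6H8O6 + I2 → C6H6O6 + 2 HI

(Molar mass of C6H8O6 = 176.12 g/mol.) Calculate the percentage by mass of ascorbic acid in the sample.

n(I2) per titration = 0.02015 × 0.04553 = 9.174 × 10^-4 mol
n(C6H8O6) in each aliquot = 9.174 × 10^-4 mol (1:1 ratio)
n(C6H8O6) in the whole flask = 9.174 × 10^-4 × 200.0/10.00 = 0.01835 mol
mass of C6H8O6 = 0.01835 × 176.12 = 3.232 g
% C6H8O6 = 3.232 / 6.284 × 100 = 51.43 %

51.43 %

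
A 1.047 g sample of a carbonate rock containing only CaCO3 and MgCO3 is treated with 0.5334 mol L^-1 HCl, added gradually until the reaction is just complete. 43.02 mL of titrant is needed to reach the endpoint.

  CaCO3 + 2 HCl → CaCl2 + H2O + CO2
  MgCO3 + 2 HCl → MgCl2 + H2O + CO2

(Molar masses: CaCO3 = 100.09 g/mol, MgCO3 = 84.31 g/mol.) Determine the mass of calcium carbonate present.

0.5054 g

n(HCl) = 0.04302 × 0.5334 = 0.02295 mol
Let x = n(CaCO3), y = n(MgCO3).
Titrant: 2x + 2y = 0.02295;  mass: 100.09x + 84.31y = 1.047
Solving, x = 5.049 × 10^-3 mol, y = 6.424 × 10^-3 mol
mass of CaCO3 = 5.049 × 10^-3 × 100.09 = 0.5054 g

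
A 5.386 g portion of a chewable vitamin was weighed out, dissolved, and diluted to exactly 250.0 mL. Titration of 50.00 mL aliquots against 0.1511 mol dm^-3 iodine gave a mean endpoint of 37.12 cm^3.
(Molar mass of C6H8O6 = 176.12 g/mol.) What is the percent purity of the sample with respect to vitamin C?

91.70 %

C6H8O6 + I2 → C6H6O6 + 2 HI
n(I2) per titration = 0.03712 × 0.1511 = 5.609 × 10^-3 mol
n(C6H8O6) in each aliquot = 5.609 × 10^-3 mol (1:1 ratio)
n(C6H8O6) in the whole flask = 5.609 × 10^-3 × 250.0/50.00 = 0.02804 mol
mass of C6H8O6 = 0.02804 × 176.12 = 4.939 g
% C6H8O6 = 4.939 / 5.386 × 100 = 91.70 %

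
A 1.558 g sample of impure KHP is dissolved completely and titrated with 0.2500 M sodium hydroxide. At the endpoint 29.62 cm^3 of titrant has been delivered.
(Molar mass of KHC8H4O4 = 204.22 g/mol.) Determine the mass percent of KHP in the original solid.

97.06 %

KHC8H4O4 + NaOH → KNaC8H4O4 + H2O
n(NaOH) = 0.02962 L × 0.2500 mol/L = 7.405 × 10^-3 mol
n(KHC8H4O4) = 7.405 × 10^-3 mol (1:1 ratio)
mass of KHC8H4O4 = 7.405 × 10^-3 × 204.22 g/mol = 1.512 g
% KHC8H4O4 = 1.512 / 1.558 × 100 = 97.06 %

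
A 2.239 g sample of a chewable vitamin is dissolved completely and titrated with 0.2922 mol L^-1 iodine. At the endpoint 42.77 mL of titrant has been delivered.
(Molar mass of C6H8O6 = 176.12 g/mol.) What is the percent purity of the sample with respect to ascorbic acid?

C6H8O6 + I2 → C6H6O6 + 2 HI
n(I2) = 0.04277 L × 0.2922 mol/L = 0.01250 mol
n(C6H8O6) = 0.01250 mol (1:1 ratio)
mass of C6H8O6 = 0.01250 × 176.12 g/mol = 2.201 g
% C6H8O6 = 2.201 / 2.239 × 100 = 98.30 %

98.30 %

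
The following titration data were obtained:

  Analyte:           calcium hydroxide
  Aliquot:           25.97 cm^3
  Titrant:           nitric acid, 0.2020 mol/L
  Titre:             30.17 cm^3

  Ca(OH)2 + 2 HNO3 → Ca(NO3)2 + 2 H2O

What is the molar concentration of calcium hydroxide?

n(HNO3) = 0.03017 L × 0.2020 mol/L = 6.094 × 10^-3 mol
From the 1:2 mole ratio, n(Ca(OH)2) = 1/2 × 6.094 × 10^-3 = 3.047 × 10^-3 mol
[Ca(OH)2] = 3.047 × 10^-3 mol / 0.02597 L = 0.1173 mol/L

0.1173 mol/L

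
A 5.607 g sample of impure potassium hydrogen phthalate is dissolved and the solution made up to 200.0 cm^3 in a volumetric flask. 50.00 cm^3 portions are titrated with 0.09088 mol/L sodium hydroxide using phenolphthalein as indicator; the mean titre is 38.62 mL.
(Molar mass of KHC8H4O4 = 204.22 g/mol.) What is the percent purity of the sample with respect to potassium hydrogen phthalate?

KHC8H4O4 + NaOH → KNaC8H4O4 + H2O
n(NaOH) per titration = 0.03862 × 0.09088 = 3.510 × 10^-3 mol
n(KHC8H4O4) in each aliquot = 3.510 × 10^-3 mol (1:1 ratio)
n(KHC8H4O4) in the whole flask = 3.510 × 10^-3 × 200.0/50.00 = 0.01404 mol
mass of KHC8H4O4 = 0.01404 × 204.22 = 2.867 g
% KHC8H4O4 = 2.867 / 5.607 × 100 = 51.13 %

51.13 %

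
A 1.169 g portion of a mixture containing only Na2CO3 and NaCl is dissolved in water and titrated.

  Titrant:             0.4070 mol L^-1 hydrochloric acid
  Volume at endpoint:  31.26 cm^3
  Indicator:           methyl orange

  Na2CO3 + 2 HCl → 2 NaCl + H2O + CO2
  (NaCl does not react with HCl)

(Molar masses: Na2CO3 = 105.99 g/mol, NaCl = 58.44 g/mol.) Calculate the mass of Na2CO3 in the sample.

n(HCl) = 0.03126 × 0.4070 = 0.01272 mol
Let x = n(Na2CO3), y = n(NaCl).
Titrant: 2x = 0.01272;  mass: 105.99x + 58.44y = 1.169
Solving, x = 6.361 × 10^-3 mol, y = 8.466 × 10^-3 mol
mass of Na2CO3 = 6.361 × 10^-3 × 105.99 = 0.6742 g

0.6742 g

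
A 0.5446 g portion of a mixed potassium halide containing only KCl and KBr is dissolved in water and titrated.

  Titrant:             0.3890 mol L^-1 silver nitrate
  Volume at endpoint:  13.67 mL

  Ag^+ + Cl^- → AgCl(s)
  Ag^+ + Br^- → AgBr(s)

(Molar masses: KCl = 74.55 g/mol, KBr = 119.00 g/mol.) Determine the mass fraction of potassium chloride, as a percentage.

27.16 %

n(AgNO3) = 0.01367 × 0.3890 = 5.318 × 10^-3 mol
Let x = n(KCl), y = n(KBr).
Titrant: 1x + 1y = 5.318 × 10^-3;  mass: 74.55x + 119.00y = 0.5446
Solving, x = 1.984 × 10^-3 mol, y = 3.333 × 10^-3 mol
mass of KCl = 1.984 × 10^-3 × 74.55 = 0.1479 g
% KCl = 0.1479 / 0.5446 × 100 = 27.16 %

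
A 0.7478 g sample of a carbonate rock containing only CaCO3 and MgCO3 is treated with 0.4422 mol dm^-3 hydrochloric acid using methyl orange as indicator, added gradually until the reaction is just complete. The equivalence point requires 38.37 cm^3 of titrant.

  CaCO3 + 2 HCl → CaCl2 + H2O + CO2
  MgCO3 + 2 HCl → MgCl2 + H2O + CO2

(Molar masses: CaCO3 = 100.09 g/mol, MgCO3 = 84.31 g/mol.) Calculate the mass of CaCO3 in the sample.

0.2064 g

n(HCl) = 0.03837 × 0.4422 = 0.01697 mol
Let x = n(CaCO3), y = n(MgCO3).
Titrant: 2x + 2y = 0.01697;  mass: 100.09x + 84.31y = 0.7478
Solving, x = 2.063 × 10^-3 mol, y = 6.421 × 10^-3 mol
mass of CaCO3 = 2.063 × 10^-3 × 100.09 = 0.2064 g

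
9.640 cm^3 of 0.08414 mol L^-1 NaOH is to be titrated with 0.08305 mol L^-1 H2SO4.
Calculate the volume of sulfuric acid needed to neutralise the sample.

4.883 mL

2 NaOH + H2SO4 → Na2SO4 + 2 H2O
n(NaOH) = 0.009640 L × 0.08414 mol/L = 8.111 × 10^-4 mol
From the 1:2 stoichiometry, n(H2SO4) = 1/2 × 8.111 × 10^-4 = 4.056 × 10^-4 mol
V(H2SO4) = 4.056 × 10^-4 mol / 0.08305 mol/L = 0.004883 L = 4.883 mL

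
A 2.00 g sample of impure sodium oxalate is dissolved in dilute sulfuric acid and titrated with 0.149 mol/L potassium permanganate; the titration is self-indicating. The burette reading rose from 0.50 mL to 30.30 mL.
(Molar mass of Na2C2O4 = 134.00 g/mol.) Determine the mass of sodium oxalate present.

1.49 g

2 MnO4^- + 5 C2O4^2- + 16 H^+ → 2 Mn^2+ + 10 CO2 + 8 H2O
n(KMnO4) = 0.0298 L × 0.149 mol/L = 4.44 × 10^-3 mol
From the 5:2 ratio, n(Na2C2O4) = 5/2 × 4.44 × 10^-3 = 0.0111 mol
mass of Na2C2O4 = 0.0111 × 134.00 g/mol = 1.49 g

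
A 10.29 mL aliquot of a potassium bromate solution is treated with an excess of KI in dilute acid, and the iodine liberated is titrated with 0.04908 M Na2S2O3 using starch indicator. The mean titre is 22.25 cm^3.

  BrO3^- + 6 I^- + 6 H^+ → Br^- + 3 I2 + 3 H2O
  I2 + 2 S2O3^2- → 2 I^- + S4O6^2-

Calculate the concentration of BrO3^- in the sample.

0.01769 M

n(S2O3^2-) = 0.02225 × 0.04908 = 1.092 × 10^-3 mol
n(I2) = n(S2O3^2-)/2 = 5.460 × 10^-4 mol
From the 1:3 ratio, n(BrO3^-) in the aliquot = 1/3 × 5.460 × 10^-4 = 1.820 × 10^-4 mol
[BrO3^-] = 1.820 × 10^-4 / 0.01029 = 0.01769 mol/L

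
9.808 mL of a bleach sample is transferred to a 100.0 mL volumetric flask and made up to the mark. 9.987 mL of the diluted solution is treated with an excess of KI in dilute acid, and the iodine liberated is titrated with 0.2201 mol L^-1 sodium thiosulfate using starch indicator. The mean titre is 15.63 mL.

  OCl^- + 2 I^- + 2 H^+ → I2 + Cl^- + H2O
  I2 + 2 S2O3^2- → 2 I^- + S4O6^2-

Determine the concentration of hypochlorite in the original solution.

1.756 mol/L

n(S2O3^2-) = 0.01563 × 0.2201 = 3.440 × 10^-3 mol
n(I2) = n(S2O3^2-)/2 = 1.720 × 10^-3 mol
n(OCl^-) in the aliquot = 1.720 × 10^-3 mol (1:1 ratio)
[OCl^-]_dilute = 1.720 × 10^-3 / 0.009987 = 0.1722 mol/L
[OCl^-]_original = 0.1722 × 100.0/9.808 = 1.756 mol/L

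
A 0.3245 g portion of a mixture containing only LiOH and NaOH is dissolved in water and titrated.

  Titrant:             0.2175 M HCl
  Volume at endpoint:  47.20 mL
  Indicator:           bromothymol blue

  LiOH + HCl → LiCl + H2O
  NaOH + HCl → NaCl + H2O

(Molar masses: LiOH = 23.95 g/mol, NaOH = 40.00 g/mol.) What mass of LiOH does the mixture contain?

n(HCl) = 0.04720 × 0.2175 = 0.01027 mol
Let x = n(LiOH), y = n(NaOH).
Titrant: 1x + 1y = 0.01027;  mass: 23.95x + 40.00y = 0.3245
Solving, x = 5.367 × 10^-3 mol, y = 4.899 × 10^-3 mol
mass of LiOH = 5.367 × 10^-3 × 23.95 = 0.1285 g

0.1285 g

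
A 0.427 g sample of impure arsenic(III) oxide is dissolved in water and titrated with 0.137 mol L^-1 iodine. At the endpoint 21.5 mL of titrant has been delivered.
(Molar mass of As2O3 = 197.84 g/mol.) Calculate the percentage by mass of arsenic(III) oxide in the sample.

As2O3 + 2 I2 + 2 H2O → As2O5 + 4 HI
n(I2) = 0.0215 L × 0.137 mol/L = 2.95 × 10^-3 mol
From the 1:2 ratio, n(As2O3) = 1/2 × 2.95 × 10^-3 = 1.47 × 10^-3 mol
mass of As2O3 = 1.47 × 10^-3 × 197.84 g/mol = 0.291 g
% As2O3 = 0.291 / 0.427 × 100 = 68.2 %

68.2 %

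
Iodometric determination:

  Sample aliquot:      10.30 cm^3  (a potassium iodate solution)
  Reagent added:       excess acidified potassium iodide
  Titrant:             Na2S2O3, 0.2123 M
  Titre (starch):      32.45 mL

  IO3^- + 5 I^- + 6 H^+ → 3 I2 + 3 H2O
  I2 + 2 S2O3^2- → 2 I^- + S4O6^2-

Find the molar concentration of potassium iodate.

n(S2O3^2-) = 0.03245 × 0.2123 = 6.889 × 10^-3 mol
n(I2) = n(S2O3^2-)/2 = 3.445 × 10^-3 mol
From the 1:3 ratio, n(IO3^-) in the aliquot = 1/3 × 3.445 × 10^-3 = 1.148 × 10^-3 mol
[IO3^-] = 1.148 × 10^-3 / 0.01030 = 0.1115 mol/L

0.1115 M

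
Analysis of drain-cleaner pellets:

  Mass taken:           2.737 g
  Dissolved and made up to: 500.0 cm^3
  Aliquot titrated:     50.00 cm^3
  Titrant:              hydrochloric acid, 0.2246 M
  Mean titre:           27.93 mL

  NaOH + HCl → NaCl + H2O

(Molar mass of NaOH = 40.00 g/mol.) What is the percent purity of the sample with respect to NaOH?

91.68 %

n(HCl) per titration = 0.02793 × 0.2246 = 6.273 × 10^-3 mol
n(NaOH) in each aliquot = 6.273 × 10^-3 mol (1:1 ratio)
n(NaOH) in the whole flask = 6.273 × 10^-3 × 500.0/50.00 = 0.06273 mol
mass of NaOH = 0.06273 × 40.00 = 2.509 g
% NaOH = 2.509 / 2.737 × 100 = 91.68 %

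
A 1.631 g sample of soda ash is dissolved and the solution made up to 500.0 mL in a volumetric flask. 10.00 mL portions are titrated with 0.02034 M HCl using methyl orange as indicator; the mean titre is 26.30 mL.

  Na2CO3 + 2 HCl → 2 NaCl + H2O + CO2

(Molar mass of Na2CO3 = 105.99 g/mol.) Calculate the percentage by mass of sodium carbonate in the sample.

86.91 %

n(HCl) per titration = 0.02630 × 0.02034 = 5.349 × 10^-4 mol
From the 1:2 ratio, n(Na2CO3) in each aliquot = 1/2 × 5.349 × 10^-4 = 2.675 × 10^-4 mol
n(Na2CO3) in the whole flask = 2.675 × 10^-4 × 500.0/10.00 = 0.01337 mol
mass of Na2CO3 = 0.01337 × 105.99 = 1.417 g
% Na2CO3 = 1.417 / 1.631 × 100 = 86.91 %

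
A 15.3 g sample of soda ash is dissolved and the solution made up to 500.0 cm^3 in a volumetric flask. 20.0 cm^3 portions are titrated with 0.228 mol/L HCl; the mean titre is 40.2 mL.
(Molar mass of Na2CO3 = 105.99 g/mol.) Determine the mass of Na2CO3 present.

12.1 g

Na2CO3 + 2 HCl → 2 NaCl + H2O + CO2
n(HCl) per titration = 0.0402 × 0.228 = 9.17 × 10^-3 mol
From the 1:2 ratio, n(Na2CO3) in each aliquot = 1/2 × 9.17 × 10^-3 = 4.58 × 10^-3 mol
n(Na2CO3) in the whole flask = 4.58 × 10^-3 × 500.0/20.0 = 0.115 mol
mass of Na2CO3 = 0.115 × 105.99 = 12.1 g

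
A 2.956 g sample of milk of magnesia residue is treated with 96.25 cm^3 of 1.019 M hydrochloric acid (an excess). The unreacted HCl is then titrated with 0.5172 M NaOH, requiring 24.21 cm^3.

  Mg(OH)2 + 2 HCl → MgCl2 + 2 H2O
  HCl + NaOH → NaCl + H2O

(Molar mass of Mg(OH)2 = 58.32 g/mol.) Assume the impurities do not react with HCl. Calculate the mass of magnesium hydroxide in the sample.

2.495 g

n(HCl) added = 0.09625 × 1.019 = 0.09808 mol
n(NaOH) used in back-titration = 0.02421 × 0.5172 = 0.01252 mol
n(HCl) left over = 0.01252 mol (1:1 ratio)
n(HCl) consumed by analyte = 0.09808 − 0.01252 = 0.08556 mol
From the 1:2 ratio, n(Mg(OH)2) = 1/2 × 0.08556 = 0.04278 mol
mass of Mg(OH)2 = 0.04278 × 58.32 = 2.495 g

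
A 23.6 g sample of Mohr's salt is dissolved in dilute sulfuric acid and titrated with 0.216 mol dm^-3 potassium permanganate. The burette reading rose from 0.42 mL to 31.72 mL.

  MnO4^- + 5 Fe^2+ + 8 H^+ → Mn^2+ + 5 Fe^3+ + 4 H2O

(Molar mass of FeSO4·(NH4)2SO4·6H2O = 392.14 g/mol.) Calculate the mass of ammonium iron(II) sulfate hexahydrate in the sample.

n(KMnO4) = 0.0313 L × 0.216 mol/L = 6.76 × 10^-3 mol
From the 5:1 ratio, n(FeSO4·(NH4)2SO4·6H2O) = 5/1 × 6.76 × 10^-3 = 0.0338 mol
mass of FeSO4·(NH4)2SO4·6H2O = 0.0338 × 392.14 g/mol = 13.3 g

13.3 g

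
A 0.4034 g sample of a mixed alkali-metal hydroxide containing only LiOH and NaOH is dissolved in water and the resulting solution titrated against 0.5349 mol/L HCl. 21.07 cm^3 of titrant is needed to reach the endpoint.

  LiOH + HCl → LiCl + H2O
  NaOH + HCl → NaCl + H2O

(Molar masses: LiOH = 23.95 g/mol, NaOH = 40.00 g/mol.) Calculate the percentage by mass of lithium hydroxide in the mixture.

17.54 %

n(HCl) = 0.02107 × 0.5349 = 0.01127 mol
Let x = n(LiOH), y = n(NaOH).
Titrant: 1x + 1y = 0.01127;  mass: 23.95x + 40.00y = 0.4034
Solving, x = 2.954 × 10^-3 mol, y = 8.316 × 10^-3 mol
mass of LiOH = 2.954 × 10^-3 × 23.95 = 0.07075 g
% LiOH = 0.07075 / 0.4034 × 100 = 17.54 %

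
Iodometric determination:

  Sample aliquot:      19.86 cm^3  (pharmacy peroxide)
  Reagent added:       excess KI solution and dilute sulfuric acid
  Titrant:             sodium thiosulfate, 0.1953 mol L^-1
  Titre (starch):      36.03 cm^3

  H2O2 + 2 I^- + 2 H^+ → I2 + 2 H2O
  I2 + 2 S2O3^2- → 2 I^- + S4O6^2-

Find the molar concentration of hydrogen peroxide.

n(S2O3^2-) = 0.03603 × 0.1953 = 7.037 × 10^-3 mol
n(I2) = n(S2O3^2-)/2 = 3.518 × 10^-3 mol
n(H2O2) in the aliquot = 3.518 × 10^-3 mol (1:1 ratio)
[H2O2] = 3.518 × 10^-3 / 0.01986 = 0.1772 mol/L

0.1772 mol/L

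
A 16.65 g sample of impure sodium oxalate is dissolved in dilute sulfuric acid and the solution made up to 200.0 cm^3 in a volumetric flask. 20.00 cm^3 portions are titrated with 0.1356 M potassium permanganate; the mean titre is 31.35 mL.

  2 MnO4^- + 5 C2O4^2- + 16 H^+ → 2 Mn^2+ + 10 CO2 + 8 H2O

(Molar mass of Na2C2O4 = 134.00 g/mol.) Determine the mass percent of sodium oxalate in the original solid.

n(KMnO4) per titration = 0.03135 × 0.1356 = 4.251 × 10^-3 mol
From the 5:2 ratio, n(Na2C2O4) in each aliquot = 5/2 × 4.251 × 10^-3 = 0.01063 mol
n(Na2C2O4) in the whole flask = 0.01063 × 200.0/20.00 = 0.1063 mol
mass of Na2C2O4 = 0.1063 × 134.00 = 14.24 g
% Na2C2O4 = 14.24 / 16.65 × 100 = 85.53 %

85.53 %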